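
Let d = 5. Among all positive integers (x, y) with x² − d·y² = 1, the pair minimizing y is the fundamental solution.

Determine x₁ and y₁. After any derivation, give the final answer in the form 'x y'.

9 4

√5 = [2; 4, …], period ℓ=1 (odd) → k=1
a_0=2:  p_0=2·1+0=2,  q_0=2·0+1=1
a_1=4:  p_1=4·2+1=9,  q_1=4·1+0=4
fundamental: x₁=9, y₁=4  (since 81 − 5·16 = 1)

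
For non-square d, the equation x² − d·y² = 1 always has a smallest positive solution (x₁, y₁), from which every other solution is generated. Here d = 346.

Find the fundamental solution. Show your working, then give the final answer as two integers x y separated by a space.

[18; 1,1,1,1,36] for √346; ℓ=5 ⇒ convergent index 9
step 0: (18, 1)  from 18·(1,0) + (0,1)
step 1: (19, 1)  from 1·(18,1) + (1,0)
step 2: (37, 2)  from 1·(19,1) + (18,1)
…
step 4: (93, 5)  from 1·(56,3) + (37,2)
step 5: (3404, 183)  from 36·(93,5) + (56,3)
step 6: (3497, 188)  from 1·(3404,183) + (93,5)
step 7: (6901, 371)  from 1·(3497,188) + (3404,183)
step 8: (10398, 559)  from 1·(6901,371) + (3497,188)
step 9: (17299, 930)  from 1·(10398,559) + (6901,371)
fundamental: x₁=17299, y₁=930  (since 299255401 − 346·864900 = 1)

17299 930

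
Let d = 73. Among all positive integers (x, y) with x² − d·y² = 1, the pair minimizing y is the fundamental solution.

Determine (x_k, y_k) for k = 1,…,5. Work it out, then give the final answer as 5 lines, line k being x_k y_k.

2281249 267000
10408194000001 1218186966000
47487364308614281249 5557975596000801000
216661004683313632776000001 25358252540801244373932000
988515400545561595548925838281249 115696976500895037877980001335000

[8; 1,1,5,5,1,1,16] for √73; ℓ=7 ⇒ convergent index 13
step 0: (8, 1)  from 8·(1,0) + (0,1)
…
step 8: (18737, 2193)  from 1·(17669,2068) + (1068,125)
step 9: (36406, 4261)  from 1·(18737,2193) + (17669,2068)
…
step 12: (1241008, 145249)  from 1·(1040241,121751) + (200767,23498)
step 13: (2281249, 267000)  from 1·(1241008,145249) + (1040241,121751)
fundamental: x₁=2281249, y₁=267000  (since 5204097000001 − 73·71289000000 = 1)
k=2:  x_2 = 2281249·2281249+73·267000·267000 = 10408194000001,  y_2 = 2281249·267000+267000·2281249 = 1218186966000
k=3:  x_3 = 2281249·10408194000001+73·267000·1218186966000 = 47487364308614281249,  y_3 = 2281249·1218186966000+267000·10408194000001 = 5557975596000801000
k=4:  x_4 = 2281249·47487364308614281249+73·267000·5557975596000801000 = 216661004683313632776000001,  y_4 = 2281249·5557975596000801000+267000·47487364308614281249 = 25358252540801244373932000
k=5:  x_5 = 2281249·216661004683313632776000001+73·267000·25358252540801244373932000 = 988515400545561595548925838281249,  y_5 = 2281249·25358252540801244373932000+267000·216661004683313632776000001 = 115696976500895037877980001335000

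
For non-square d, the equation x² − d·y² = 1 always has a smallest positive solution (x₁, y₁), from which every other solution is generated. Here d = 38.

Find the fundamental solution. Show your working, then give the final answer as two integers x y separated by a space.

√38 = [6; 6,12, …], period ℓ=2 (even) → k=1
i=0: a=6 ⇒ p=6, q=1
i=1: a=6 ⇒ p=37, q=6
(x₁, y₁) = (37, 6);  37² − 38·6² = 1 ✓

37 6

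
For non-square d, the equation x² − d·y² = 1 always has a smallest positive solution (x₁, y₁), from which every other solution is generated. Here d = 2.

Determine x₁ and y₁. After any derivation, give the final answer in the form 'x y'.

3 2

[1; 2] for √2; ℓ=1 ⇒ convergent index 1
i=0: a=1 ⇒ p=1, q=1
i=1: a=2 ⇒ p=3, q=2
fundamental: x₁=3, y₁=2  (since 9 − 2·4 = 1)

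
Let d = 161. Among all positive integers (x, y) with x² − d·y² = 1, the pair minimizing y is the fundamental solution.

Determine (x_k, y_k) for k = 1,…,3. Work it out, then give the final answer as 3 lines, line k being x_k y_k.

√161 → a₀=12, period (1,2,4,1,2,1,4,2,1,24); ℓ=10 even so k=9
i=0: a=12 ⇒ p=12, q=1
…
i=3: a=4 ⇒ p=165, q=13
…
i=7: a=4 ⇒ p=3667, q=289
i=8: a=2 ⇒ p=8108, q=639
i=9: a=1 ⇒ p=11775, q=928
(x₁, y₁) = (11775, 928);  11775² − 161·928² = 1 ✓
(x_2, y_2) = (11775·11775 + 161·928·928, 11775·928 + 928·11775) = (277301249, 21854400)
(x_3, y_3) = (11775·277301249 + 161·928·21854400, 11775·21854400 + 928·277301249) = (6530444402175, 514671119072)

11775 928
277301249 21854400
6530444402175 514671119072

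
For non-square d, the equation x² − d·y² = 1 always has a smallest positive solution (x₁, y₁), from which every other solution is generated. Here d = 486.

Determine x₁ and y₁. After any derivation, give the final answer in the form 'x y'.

[22; 22,44] for √486; ℓ=2 ⇒ convergent index 1
step 0: (22, 1)  from 22·(1,0) + (0,1)
step 1: (485, 22)  from 22·(22,1) + (1,0)
(x₁, y₁) = (485, 22);  485² − 486·22² = 1 ✓

485 22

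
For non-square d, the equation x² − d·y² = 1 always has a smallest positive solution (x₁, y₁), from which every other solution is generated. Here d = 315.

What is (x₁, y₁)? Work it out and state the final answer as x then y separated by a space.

d=315: √d = [17; 1,2,1,34] (ℓ=4, even), read p_3/q_3
step 0: (17, 1)  from 17·(1,0) + (0,1)
…
step 2: (53, 3)  from 2·(18,1) + (17,1)
step 3: (71, 4)  from 1·(53,3) + (18,1)
fundamental: x₁=71, y₁=4  (since 5041 − 315·16 = 1)

71 4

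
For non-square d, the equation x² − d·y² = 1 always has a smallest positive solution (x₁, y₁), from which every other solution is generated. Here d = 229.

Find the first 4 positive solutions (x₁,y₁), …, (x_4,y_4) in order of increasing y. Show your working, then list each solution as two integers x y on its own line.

5848201 386460
68402909872801 4520191516920
800067931842043513801 52869977098885735380
9357916158133073035999171201 618388505879356792878585840

[15; 7,1,1,7,30] for √229; ℓ=5 ⇒ convergent index 9
i=0: a=15 ⇒ p=15, q=1
…
i=2: a=1 ⇒ p=121, q=8
…
i=7: a=1 ⇒ p=413926, q=27353
i=8: a=1 ⇒ p=776325, q=51301
i=9: a=7 ⇒ p=5848201, q=386460
fundamental: x₁=5848201, y₁=386460  (since 34201454936401 − 229·149351331600 = 1)
n=2: (5848201,386460)∘(5848201,386460) = (5848201·5848201+229·386460·386460, 5848201·386460+386460·5848201) = (68402909872801,4520191516920)
n=3: (68402909872801,4520191516920)∘(5848201,386460) = (5848201·68402909872801+229·386460·4520191516920, 5848201·4520191516920+386460·68402909872801) = (800067931842043513801,52869977098885735380)
n=4: (800067931842043513801,52869977098885735380)∘(5848201,386460) = (5848201·800067931842043513801+229·386460·52869977098885735380, 5848201·52869977098885735380+386460·800067931842043513801) = (9357916158133073035999171201,618388505879356792878585840)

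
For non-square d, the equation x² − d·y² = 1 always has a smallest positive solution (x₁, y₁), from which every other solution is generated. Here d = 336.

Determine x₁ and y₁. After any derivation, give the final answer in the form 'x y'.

55 3

√336 → a₀=18, period (3,36); ℓ=2 even so k=1
a_0=18:  p_0=18·1+0=18,  q_0=18·0+1=1
a_1=3:  p_1=3·18+1=55,  q_1=3·1+0=3
→ (55, 3).  Check: 55²=3025, 336·3²=3024, difference 1.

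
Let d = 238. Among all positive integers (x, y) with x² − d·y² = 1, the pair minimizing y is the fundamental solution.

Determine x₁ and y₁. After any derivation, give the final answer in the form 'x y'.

[15; 2,2,1,14,1,2,2,30] for √238; ℓ=8 ⇒ convergent index 7
i=0: a=15 ⇒ p=15, q=1
…
i=2: a=2 ⇒ p=77, q=5
i=3: a=1 ⇒ p=108, q=7
…
i=5: a=1 ⇒ p=1697, q=110
i=6: a=2 ⇒ p=4983, q=323
i=7: a=2 ⇒ p=11663, q=756
→ (11663, 756).  Check: 11663²=136025569, 238·756²=136025568, difference 1.

11663 756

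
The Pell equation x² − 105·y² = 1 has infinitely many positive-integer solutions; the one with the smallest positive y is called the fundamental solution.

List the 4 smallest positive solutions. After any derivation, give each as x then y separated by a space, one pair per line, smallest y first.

√105 = [10; 4,20, …], period ℓ=2 (even) → k=1
i=0: a=10 ⇒ p=10, q=1
i=1: a=4 ⇒ p=41, q=4
fundamental: x₁=41, y₁=4  (since 1681 − 105·16 = 1)
k=2:  x_2 = 41·41+105·4·4 = 3361,  y_2 = 41·4+4·41 = 328
k=3:  x_3 = 41·3361+105·4·328 = 275561,  y_3 = 41·328+4·3361 = 26892
k=4:  x_4 = 41·275561+105·4·26892 = 22592641,  y_4 = 41·26892+4·275561 = 2204816

41 4
3361 328
275561 26892
22592641 2204816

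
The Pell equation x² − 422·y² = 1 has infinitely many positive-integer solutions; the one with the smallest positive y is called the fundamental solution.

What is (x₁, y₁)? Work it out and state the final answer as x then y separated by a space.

7022501 341850

√422 → a₀=20, period (1,1,5,2,1,…,1,1,40); ℓ=14 even so k=13
a_0=20:  p_0=20·1+0=20,  q_0=20·0+1=1
…
a_10=2:  p_10=2·217526+163807=598859,  q_10=2·10589+7974=29152
a_11=5:  p_11=5·598859+217526=3211821,  q_11=5·29152+10589=156349
a_12=1:  p_12=1·3211821+598859=3810680,  q_12=1·156349+29152=185501
a_13=1:  p_13=1·3810680+3211821=7022501,  q_13=1·185501+156349=341850
(x₁, y₁) = (7022501, 341850);  7022501² − 422·341850² = 1 ✓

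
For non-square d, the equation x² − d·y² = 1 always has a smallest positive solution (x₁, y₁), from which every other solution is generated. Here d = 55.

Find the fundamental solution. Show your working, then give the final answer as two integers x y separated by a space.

89 12

d=55: √d = [7; 2,2,2,14] (ℓ=4, even), read p_3/q_3
a_0=7:  p_0=7·1+0=7,  q_0=7·0+1=1
…
a_2=2:  p_2=2·15+7=37,  q_2=2·2+1=5
a_3=2:  p_3=2·37+15=89,  q_3=2·5+2=12
fundamental: x₁=89, y₁=12  (since 7921 − 55·144 = 1)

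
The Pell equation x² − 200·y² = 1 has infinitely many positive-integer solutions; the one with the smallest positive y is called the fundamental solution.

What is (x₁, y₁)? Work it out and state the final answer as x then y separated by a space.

99 7

√200 → a₀=14, period (7,28); ℓ=2 even so k=1
i=0: a=14 ⇒ p=14, q=1
i=1: a=7 ⇒ p=99, q=7
fundamental: x₁=99, y₁=7  (since 9801 − 200·49 = 1)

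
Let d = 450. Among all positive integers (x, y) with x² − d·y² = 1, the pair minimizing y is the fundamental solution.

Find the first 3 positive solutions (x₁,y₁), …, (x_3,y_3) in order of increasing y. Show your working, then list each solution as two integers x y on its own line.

19601 924
768398401 36222648
30122754096401 1420000245972

√450 → a₀=21, period (4,1,2,4,2,1,4,42); ℓ=8 even so k=7
a_0=21:  p_0=21·1+0=21,  q_0=21·0+1=1
a_1=4:  p_1=4·21+1=85,  q_1=4·1+0=4
a_2=1:  p_2=1·85+21=106,  q_2=1·4+1=5
a_3=2:  p_3=2·106+85=297,  q_3=2·5+4=14
a_4=4:  p_4=4·297+106=1294,  q_4=4·14+5=61
a_5=2:  p_5=2·1294+297=2885,  q_5=2·61+14=136
a_6=1:  p_6=1·2885+1294=4179,  q_6=1·136+61=197
a_7=4:  p_7=4·4179+2885=19601,  q_7=4·197+136=924
fundamental: x₁=19601, y₁=924  (since 384199201 − 450·853776 = 1)
(x_2, y_2) = (19601·19601 + 450·924·924, 19601·924 + 924·19601) = (768398401, 36222648)
(x_3, y_3) = (19601·768398401 + 450·924·36222648, 19601·36222648 + 924·768398401) = (30122754096401, 1420000245972)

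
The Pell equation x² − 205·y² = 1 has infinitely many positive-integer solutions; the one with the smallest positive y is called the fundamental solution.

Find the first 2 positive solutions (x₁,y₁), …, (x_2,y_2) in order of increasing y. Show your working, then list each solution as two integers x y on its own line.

39689 2772
3150433441 220035816

√205 = [14; 3,6,1,4,1,6,3,28, …], period ℓ=8 (even) → k=7
i=0: a=14 ⇒ p=14, q=1
i=1: a=3 ⇒ p=43, q=3
…
i=3: a=1 ⇒ p=315, q=22
i=4: a=4 ⇒ p=1532, q=107
…
i=6: a=6 ⇒ p=12614, q=881
i=7: a=3 ⇒ p=39689, q=2772
(x₁, y₁) = (39689, 2772);  39689² − 205·2772² = 1 ✓
n=2: (39689,2772)∘(39689,2772) = (39689·39689+205·2772·2772, 39689·2772+2772·39689) = (3150433441,220035816)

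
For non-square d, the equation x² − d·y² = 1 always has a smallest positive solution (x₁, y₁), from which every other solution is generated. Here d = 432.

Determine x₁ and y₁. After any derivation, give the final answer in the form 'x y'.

1351 65

√432 → a₀=20, period (1,3,1,1,1,3,1,40); ℓ=8 even so k=7
step 0: (20, 1)  from 20·(1,0) + (0,1)
step 1: (21, 1)  from 1·(20,1) + (1,0)
…
step 3: (104, 5)  from 1·(83,4) + (21,1)
…
step 6: (1060, 51)  from 3·(291,14) + (187,9)
step 7: (1351, 65)  from 1·(1060,51) + (291,14)
→ (1351, 65).  Check: 1351²=1825201, 432·65²=1825200, difference 1.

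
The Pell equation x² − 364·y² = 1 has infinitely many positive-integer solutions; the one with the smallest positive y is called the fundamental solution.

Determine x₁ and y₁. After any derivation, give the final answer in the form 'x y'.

√364 → a₀=19, period (12,1,2,3,1,8,1,3,2,1,12,38); ℓ=12 even so k=11
a_0=19:  p_0=19·1+0=19,  q_0=19·0+1=1
a_1=12:  p_1=12·19+1=229,  q_1=12·1+0=12
a_2=1:  p_2=1·229+19=248,  q_2=1·12+1=13
a_3=2:  p_3=2·248+229=725,  q_3=2·13+12=38
…
a_5=1:  p_5=1·2423+725=3148,  q_5=1·127+38=165
a_6=8:  p_6=8·3148+2423=27607,  q_6=8·165+127=1447
a_7=1:  p_7=1·27607+3148=30755,  q_7=1·1447+165=1612
…
a_9=2:  p_9=2·119872+30755=270499,  q_9=2·6283+1612=14178
a_10=1:  p_10=1·270499+119872=390371,  q_10=1·14178+6283=20461
a_11=12:  p_11=12·390371+270499=4954951,  q_11=12·20461+14178=259710
(x₁, y₁) = (4954951, 259710);  4954951² − 364·259710² = 1 ✓

4954951 259710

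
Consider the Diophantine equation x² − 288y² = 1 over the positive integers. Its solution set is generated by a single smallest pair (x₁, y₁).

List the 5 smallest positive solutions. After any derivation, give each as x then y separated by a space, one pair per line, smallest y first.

17 1
577 34
19601 1155
665857 39236
22619537 1332869

[16; 1,32] for √288; ℓ=2 ⇒ convergent index 1
a_0=16:  p_0=16·1+0=16,  q_0=16·0+1=1
a_1=1:  p_1=1·16+1=17,  q_1=1·1+0=1
(x₁, y₁) = (17, 1);  17² − 288·1² = 1 ✓
(x_2, y_2) = (17·17 + 288·1·1, 17·1 + 1·17) = (577, 34)
(x_3, y_3) = (17·577 + 288·1·34, 17·34 + 1·577) = (19601, 1155)
(x_4, y_4) = (17·19601 + 288·1·1155, 17·1155 + 1·19601) = (665857, 39236)
(x_5, y_5) = (17·665857 + 288·1·39236, 17·39236 + 1·665857) = (22619537, 1332869)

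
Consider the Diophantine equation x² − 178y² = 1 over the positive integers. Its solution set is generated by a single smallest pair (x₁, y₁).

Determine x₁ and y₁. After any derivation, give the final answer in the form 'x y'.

1601 120

d=178: √d = [13; 2,1,12,1,2,26] (ℓ=6, even), read p_5/q_5
i=0: a=13 ⇒ p=13, q=1
i=1: a=2 ⇒ p=27, q=2
i=2: a=1 ⇒ p=40, q=3
i=3: a=12 ⇒ p=507, q=38
i=4: a=1 ⇒ p=547, q=41
i=5: a=2 ⇒ p=1601, q=120
fundamental: x₁=1601, y₁=120  (since 2563201 − 178·14400 = 1)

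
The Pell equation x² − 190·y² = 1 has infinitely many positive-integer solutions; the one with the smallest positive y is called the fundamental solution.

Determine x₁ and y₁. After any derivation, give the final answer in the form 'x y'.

52021 3774

√190 → a₀=13, period (1,3,1,1,1,…,3,1,26); ℓ=14 even so k=13
i=0: a=13 ⇒ p=13, q=1
i=1: a=1 ⇒ p=14, q=1
i=2: a=3 ⇒ p=55, q=4
…
i=8: a=2 ⇒ p=2936, q=213
…
i=10: a=1 ⇒ p=7085, q=514
i=11: a=1 ⇒ p=11234, q=815
i=12: a=3 ⇒ p=40787, q=2959
i=13: a=1 ⇒ p=52021, q=3774
(x₁, y₁) = (52021, 3774);  52021² − 190·3774² = 1 ✓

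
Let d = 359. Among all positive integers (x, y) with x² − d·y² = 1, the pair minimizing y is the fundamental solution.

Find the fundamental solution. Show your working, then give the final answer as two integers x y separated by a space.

[18; 1,17,1,36] for √359; ℓ=4 ⇒ convergent index 3
a_0=18:  p_0=18·1+0=18,  q_0=18·0+1=1
…
a_2=17:  p_2=17·19+18=341,  q_2=17·1+1=18
a_3=1:  p_3=1·341+19=360,  q_3=1·18+1=19
(x₁, y₁) = (360, 19);  360² − 359·19² = 1 ✓

360 19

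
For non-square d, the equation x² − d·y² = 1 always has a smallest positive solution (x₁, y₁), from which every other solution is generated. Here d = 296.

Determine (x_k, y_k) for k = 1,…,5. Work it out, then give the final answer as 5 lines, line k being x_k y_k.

√296 = [17; 4,1,7,1,4,34, …], period ℓ=6 (even) → k=5
k=0  a_k=17  p_k/q_k = 17/1
k=1  a_k=4  p_k/q_k = 69/4
…
k=3  a_k=7  p_k/q_k = 671/39
k=4  a_k=1  p_k/q_k = 757/44
k=5  a_k=4  p_k/q_k = 3699/215
(x₁, y₁) = (3699, 215);  3699² − 296·215² = 1 ✓
n=2: (3699,215)∘(3699,215) = (3699·3699+296·215·215, 3699·215+215·3699) = (27365201,1590570)
n=3: (27365201,1590570)∘(3699,215) = (3699·27365201+296·215·1590570, 3699·1590570+215·27365201) = (202447753299,11767036645)
n=4: (202447753299,11767036645)∘(3699,215) = (3699·202447753299+296·215·11767036645, 3699·11767036645+215·202447753299) = (1497708451540801,87052535509140)
n=5: (1497708451540801,87052535509140)∘(3699,215) = (3699·1497708451540801+296·215·87052535509140, 3699·87052535509140+215·1497708451540801) = (11080046922051092499,644014645929581075)

3699 215
27365201 1590570
202447753299 11767036645
1497708451540801 87052535509140
11080046922051092499 644014645929581075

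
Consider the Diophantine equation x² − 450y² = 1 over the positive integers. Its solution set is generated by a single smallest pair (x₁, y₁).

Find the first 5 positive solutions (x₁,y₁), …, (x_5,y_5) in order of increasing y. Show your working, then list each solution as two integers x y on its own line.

19601 924
768398401 36222648
30122754096401 1420000245972
1180872205318713601 55666849606371696
46292552162781456490001 2182251836848982980620

√450 = [21; 4,1,2,4,2,1,4,42, …], period ℓ=8 (even) → k=7
step 0: (21, 1)  from 21·(1,0) + (0,1)
step 1: (85, 4)  from 4·(21,1) + (1,0)
step 2: (106, 5)  from 1·(85,4) + (21,1)
step 3: (297, 14)  from 2·(106,5) + (85,4)
step 4: (1294, 61)  from 4·(297,14) + (106,5)
step 5: (2885, 136)  from 2·(1294,61) + (297,14)
step 6: (4179, 197)  from 1·(2885,136) + (1294,61)
step 7: (19601, 924)  from 4·(4179,197) + (2885,136)
fundamental: x₁=19601, y₁=924  (since 384199201 − 450·853776 = 1)
(19601+924√450)^2 = 768398401 + 36222648√450
(19601+924√450)^3 = 30122754096401 + 1420000245972√450
(19601+924√450)^4 = 1180872205318713601 + 55666849606371696√450
(19601+924√450)^5 = 46292552162781456490001 + 2182251836848982980620√450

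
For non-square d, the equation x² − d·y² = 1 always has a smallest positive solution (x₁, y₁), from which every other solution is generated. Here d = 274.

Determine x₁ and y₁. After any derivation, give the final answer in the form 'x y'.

[16; 1,1,4,4,1,1,32] for √274; ℓ=7 ⇒ convergent index 13
i=0: a=16 ⇒ p=16, q=1
i=1: a=1 ⇒ p=17, q=1
…
i=3: a=4 ⇒ p=149, q=9
…
i=6: a=1 ⇒ p=1407, q=85
i=7: a=32 ⇒ p=45802, q=2767
i=8: a=1 ⇒ p=47209, q=2852
i=9: a=1 ⇒ p=93011, q=5619
…
i=11: a=4 ⇒ p=1770023, q=106931
i=12: a=1 ⇒ p=2189276, q=132259
i=13: a=1 ⇒ p=3959299, q=239190
→ (3959299, 239190).  Check: 3959299²=15676048571401, 274·239190²=15676048571400, difference 1.

3959299 239190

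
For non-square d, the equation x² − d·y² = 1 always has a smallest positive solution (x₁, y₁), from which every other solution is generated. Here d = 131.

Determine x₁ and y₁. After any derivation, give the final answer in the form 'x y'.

d=131: √d = [11; 2,4,11,4,2,22] (ℓ=6, even), read p_5/q_5
a_0=11:  p_0=11·1+0=11,  q_0=11·0+1=1
a_1=2:  p_1=2·11+1=23,  q_1=2·1+0=2
…
a_3=11:  p_3=11·103+23=1156,  q_3=11·9+2=101
a_4=4:  p_4=4·1156+103=4727,  q_4=4·101+9=413
a_5=2:  p_5=2·4727+1156=10610,  q_5=2·413+101=927
fundamental: x₁=10610, y₁=927  (since 112572100 − 131·859329 = 1)

10610 927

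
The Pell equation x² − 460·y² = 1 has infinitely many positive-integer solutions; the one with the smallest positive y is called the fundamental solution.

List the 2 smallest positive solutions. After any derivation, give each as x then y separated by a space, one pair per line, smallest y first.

[21; 2,4,3,1,2,10,2,1,3,4,2,42] for √460; ℓ=12 ⇒ convergent index 11
a_0=21:  p_0=21·1+0=21,  q_0=21·0+1=1
…
a_3=3:  p_3=3·193+43=622,  q_3=3·9+2=29
…
a_5=2:  p_5=2·815+622=2252,  q_5=2·38+29=105
…
a_9=3:  p_9=3·72257+48922=265693,  q_9=3·3369+2281=12388
a_10=4:  p_10=4·265693+72257=1135029,  q_10=4·12388+3369=52921
a_11=2:  p_11=2·1135029+265693=2535751,  q_11=2·52921+12388=118230
(x₁, y₁) = (2535751, 118230);  2535751² − 460·118230² = 1 ✓
(2535751+118230√460)^2 = 12860066268001 + 599603681460√460

2535751 118230
12860066268001 599603681460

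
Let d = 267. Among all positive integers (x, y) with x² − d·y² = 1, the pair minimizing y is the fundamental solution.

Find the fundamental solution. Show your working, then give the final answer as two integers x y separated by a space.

2402 147

√267 → a₀=16, period (2,1,15,1,2,32); ℓ=6 even so k=5
a_0=16:  p_0=16·1+0=16,  q_0=16·0+1=1
a_1=2:  p_1=2·16+1=33,  q_1=2·1+0=2
a_2=1:  p_2=1·33+16=49,  q_2=1·2+1=3
a_3=15:  p_3=15·49+33=768,  q_3=15·3+2=47
a_4=1:  p_4=1·768+49=817,  q_4=1·47+3=50
a_5=2:  p_5=2·817+768=2402,  q_5=2·50+47=147
→ (2402, 147).  Check: 2402²=5769604, 267·147²=5769603, difference 1.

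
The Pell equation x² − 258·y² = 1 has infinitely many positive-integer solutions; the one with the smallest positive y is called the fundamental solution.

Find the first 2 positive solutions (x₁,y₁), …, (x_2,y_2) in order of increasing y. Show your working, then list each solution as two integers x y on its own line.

d=258: √d = [16; 16,32] (ℓ=2, even), read p_1/q_1
k=0  a_k=16  p_k/q_k = 16/1
k=1  a_k=16  p_k/q_k = 257/16
→ (257, 16).  Check: 257²=66049, 258·16²=66048, difference 1.
n=2: (257,16)∘(257,16) = (257·257+258·16·16, 257·16+16·257) = (132097,8224)

257 16
132097 8224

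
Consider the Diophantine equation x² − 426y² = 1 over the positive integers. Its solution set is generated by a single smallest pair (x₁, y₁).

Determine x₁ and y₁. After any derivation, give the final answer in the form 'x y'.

88751 4300

√426 = [20; 1,1,1,3,2,6,2,3,1,1,1,40, …], period ℓ=12 (even) → k=11
step 0: (20, 1)  from 20·(1,0) + (0,1)
…
step 5: (516, 25)  from 2·(227,11) + (62,3)
step 6: (3323, 161)  from 6·(516,25) + (227,11)
step 7: (7162, 347)  from 2·(3323,161) + (516,25)
step 8: (24809, 1202)  from 3·(7162,347) + (3323,161)
…
step 10: (56780, 2751)  from 1·(31971,1549) + (24809,1202)
step 11: (88751, 4300)  from 1·(56780,2751) + (31971,1549)
→ (88751, 4300).  Check: 88751²=7876740001, 426·4300²=7876740000, difference 1.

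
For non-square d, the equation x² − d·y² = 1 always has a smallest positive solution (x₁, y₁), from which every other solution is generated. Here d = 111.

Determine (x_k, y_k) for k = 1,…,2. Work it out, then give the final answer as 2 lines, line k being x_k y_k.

d=111: √d = [10; 1,1,6,1,1,20] (ℓ=6, even), read p_5/q_5
k=0  a_k=10  p_k/q_k = 10/1
k=1  a_k=1  p_k/q_k = 11/1
…
k=3  a_k=6  p_k/q_k = 137/13
k=4  a_k=1  p_k/q_k = 158/15
k=5  a_k=1  p_k/q_k = 295/28
(x₁, y₁) = (295, 28);  295² − 111·28² = 1 ✓
(x_2, y_2) = (295·295 + 111·28·28, 295·28 + 28·295) = (174049, 16520)

295 28
174049 16520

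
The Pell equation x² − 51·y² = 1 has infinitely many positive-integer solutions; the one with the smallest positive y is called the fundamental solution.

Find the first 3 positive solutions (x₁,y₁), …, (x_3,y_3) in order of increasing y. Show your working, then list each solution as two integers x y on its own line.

√51 → a₀=7, period (7,14); ℓ=2 even so k=1
i=0: a=7 ⇒ p=7, q=1
i=1: a=7 ⇒ p=50, q=7
→ (50, 7).  Check: 50²=2500, 51·7²=2499, difference 1.
(x_2, y_2) = (50·50 + 51·7·7, 50·7 + 7·50) = (4999, 700)
(x_3, y_3) = (50·4999 + 51·7·700, 50·700 + 7·4999) = (499850, 69993)

50 7
4999 700
499850 69993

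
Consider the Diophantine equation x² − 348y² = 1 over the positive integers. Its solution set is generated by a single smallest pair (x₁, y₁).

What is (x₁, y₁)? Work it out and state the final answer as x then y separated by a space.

1567 84

√348 = [18; 1,1,1,8,1,1,1,36, …], period ℓ=8 (even) → k=7
step 0: (18, 1)  from 18·(1,0) + (0,1)
…
step 2: (37, 2)  from 1·(19,1) + (18,1)
…
step 4: (485, 26)  from 8·(56,3) + (37,2)
…
step 6: (1026, 55)  from 1·(541,29) + (485,26)
step 7: (1567, 84)  from 1·(1026,55) + (541,29)
→ (1567, 84).  Check: 1567²=2455489, 348·84²=2455488, difference 1.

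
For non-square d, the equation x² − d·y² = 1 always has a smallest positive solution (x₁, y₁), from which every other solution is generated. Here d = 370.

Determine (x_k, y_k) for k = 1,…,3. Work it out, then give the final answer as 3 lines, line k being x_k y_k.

213859 11118
91471343761 4755368724
39123940210553539 2033956799880714

√370 = [19; 4,4,38, …], period ℓ=3 (odd) → k=5
k=0  a_k=19  p_k/q_k = 19/1
k=1  a_k=4  p_k/q_k = 77/4
k=2  a_k=4  p_k/q_k = 327/17
k=3  a_k=38  p_k/q_k = 12503/650
k=4  a_k=4  p_k/q_k = 50339/2617
k=5  a_k=4  p_k/q_k = 213859/11118
(x₁, y₁) = (213859, 11118);  213859² − 370·11118² = 1 ✓
(x_2, y_2) = (213859·213859 + 370·11118·11118, 213859·11118 + 11118·213859) = (91471343761, 4755368724)
(x_3, y_3) = (213859·91471343761 + 370·11118·4755368724, 213859·4755368724 + 11118·91471343761) = (39123940210553539, 2033956799880714)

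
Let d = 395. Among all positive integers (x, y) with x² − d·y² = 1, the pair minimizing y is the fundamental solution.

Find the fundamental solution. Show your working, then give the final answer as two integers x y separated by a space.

159 8

d=395: √d = [19; 1,6,1,38] (ℓ=4, even), read p_3/q_3
k=0  a_k=19  p_k/q_k = 19/1
k=1  a_k=1  p_k/q_k = 20/1
k=2  a_k=6  p_k/q_k = 139/7
k=3  a_k=1  p_k/q_k = 159/8
→ (159, 8).  Check: 159²=25281, 395·8²=25280, difference 1.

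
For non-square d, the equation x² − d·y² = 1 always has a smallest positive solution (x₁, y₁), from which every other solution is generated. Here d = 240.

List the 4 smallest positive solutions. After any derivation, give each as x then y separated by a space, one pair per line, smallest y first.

31 2
1921 124
119071 7686
7380481 476408

√240 = [15; 2,30, …], period ℓ=2 (even) → k=1
i=0: a=15 ⇒ p=15, q=1
i=1: a=2 ⇒ p=31, q=2
fundamental: x₁=31, y₁=2  (since 961 − 240·4 = 1)
k=2:  x_2 = 31·31+240·2·2 = 1921,  y_2 = 31·2+2·31 = 124
k=3:  x_3 = 31·1921+240·2·124 = 119071,  y_3 = 31·124+2·1921 = 7686
k=4:  x_4 = 31·119071+240·2·7686 = 7380481,  y_4 = 31·7686+2·119071 = 476408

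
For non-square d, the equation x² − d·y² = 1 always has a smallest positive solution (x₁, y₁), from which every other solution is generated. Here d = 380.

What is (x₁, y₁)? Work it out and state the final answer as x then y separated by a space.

d=380: √d = [19; 2,38] (ℓ=2, even), read p_1/q_1
step 0: (19, 1)  from 19·(1,0) + (0,1)
step 1: (39, 2)  from 2·(19,1) + (1,0)
→ (39, 2).  Check: 39²=1521, 380·2²=1520, difference 1.

39 2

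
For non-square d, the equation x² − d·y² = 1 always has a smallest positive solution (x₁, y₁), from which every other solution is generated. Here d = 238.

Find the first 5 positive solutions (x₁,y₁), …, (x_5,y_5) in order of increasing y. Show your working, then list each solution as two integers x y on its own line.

√238 = [15; 2,2,1,14,1,2,2,30, …], period ℓ=8 (even) → k=7
k=0  a_k=15  p_k/q_k = 15/1
k=1  a_k=2  p_k/q_k = 31/2
…
k=4  a_k=14  p_k/q_k = 1589/103
…
k=6  a_k=2  p_k/q_k = 4983/323
k=7  a_k=2  p_k/q_k = 11663/756
fundamental: x₁=11663, y₁=756  (since 136025569 − 238·571536 = 1)
(x_2, y_2) = (11663·11663 + 238·756·756, 11663·756 + 756·11663) = (272051137, 17634456)
(x_3, y_3) = (11663·272051137 + 238·756·17634456, 11663·17634456 + 756·272051137) = (6345864809999, 411341319900)
(x_4, y_4) = (11663·6345864809999 + 238·756·411341319900, 11663·411341319900 + 756·6345864809999) = (148023642285985537, 9594947610352944)
(x_5, y_5) = (11663·148023642285985537 + 238·756·9594947610352944, 11663·9594947610352944 + 756·148023642285985537) = (3452799473617033826063, 223811747547751451844)

11663 756
272051137 17634456
6345864809999 411341319900
148023642285985537 9594947610352944
3452799473617033826063 223811747547751451844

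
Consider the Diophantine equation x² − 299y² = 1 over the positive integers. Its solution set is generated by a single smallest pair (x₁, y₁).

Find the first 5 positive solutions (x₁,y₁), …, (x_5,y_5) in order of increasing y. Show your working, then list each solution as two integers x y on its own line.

d=299: √d = [17; 3,2,3,34] (ℓ=4, even), read p_3/q_3
step 0: (17, 1)  from 17·(1,0) + (0,1)
…
step 2: (121, 7)  from 2·(52,3) + (17,1)
step 3: (415, 24)  from 3·(121,7) + (52,3)
→ (415, 24).  Check: 415²=172225, 299·24²=172224, difference 1.
(415+24√299)^2 = 344449 + 19920√299
(415+24√299)^3 = 285892255 + 16533576√299
(415+24√299)^4 = 237290227201 + 13722848160√299
(415+24√299)^5 = 196950602684575 + 11389947439224√299

415 24
344449 19920
285892255 16533576
237290227201 13722848160
196950602684575 11389947439224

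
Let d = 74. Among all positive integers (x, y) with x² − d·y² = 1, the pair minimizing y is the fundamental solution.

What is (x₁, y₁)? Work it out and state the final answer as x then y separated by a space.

d=74: √d = [8; 1,1,1,1,16] (ℓ=5, odd), read p_9/q_9
a_0=8:  p_0=8·1+0=8,  q_0=8·0+1=1
a_1=1:  p_1=1·8+1=9,  q_1=1·1+0=1
…
a_5=16:  p_5=16·43+26=714,  q_5=16·5+3=83
a_6=1:  p_6=1·714+43=757,  q_6=1·83+5=88
a_7=1:  p_7=1·757+714=1471,  q_7=1·88+83=171
a_8=1:  p_8=1·1471+757=2228,  q_8=1·171+88=259
a_9=1:  p_9=1·2228+1471=3699,  q_9=1·259+171=430
(x₁, y₁) = (3699, 430);  3699² − 74·430² = 1 ✓

3699 430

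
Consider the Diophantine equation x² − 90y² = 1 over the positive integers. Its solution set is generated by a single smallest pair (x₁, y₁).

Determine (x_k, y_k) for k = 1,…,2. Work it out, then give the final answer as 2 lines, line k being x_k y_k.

19 2
721 76

d=90: √d = [9; 2,18] (ℓ=2, even), read p_1/q_1
a_0=9:  p_0=9·1+0=9,  q_0=9·0+1=1
a_1=2:  p_1=2·9+1=19,  q_1=2·1+0=2
(x₁, y₁) = (19, 2);  19² − 90·2² = 1 ✓
n=2: (19,2)∘(19,2) = (19·19+90·2·2, 19·2+2·19) = (721,76)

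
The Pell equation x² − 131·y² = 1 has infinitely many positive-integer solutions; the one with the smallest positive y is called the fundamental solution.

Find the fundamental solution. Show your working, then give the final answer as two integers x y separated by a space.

10610 927

√131 = [11; 2,4,11,4,2,22, …], period ℓ=6 (even) → k=5
k=0  a_k=11  p_k/q_k = 11/1
k=1  a_k=2  p_k/q_k = 23/2
k=2  a_k=4  p_k/q_k = 103/9
…
k=4  a_k=4  p_k/q_k = 4727/413
k=5  a_k=2  p_k/q_k = 10610/927
→ (10610, 927).  Check: 10610²=112572100, 131·927²=112572099, difference 1.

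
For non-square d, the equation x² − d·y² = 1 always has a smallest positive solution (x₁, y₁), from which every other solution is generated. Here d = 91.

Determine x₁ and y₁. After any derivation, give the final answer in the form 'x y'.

1574 165

d=91: √d = [9; 1,1,5,1,5,1,1,18] (ℓ=8, even), read p_7/q_7
i=0: a=9 ⇒ p=9, q=1
i=1: a=1 ⇒ p=10, q=1
i=2: a=1 ⇒ p=19, q=2
…
i=4: a=1 ⇒ p=124, q=13
i=5: a=5 ⇒ p=725, q=76
i=6: a=1 ⇒ p=849, q=89
i=7: a=1 ⇒ p=1574, q=165
→ (1574, 165).  Check: 1574²=2477476, 91·165²=2477475, difference 1.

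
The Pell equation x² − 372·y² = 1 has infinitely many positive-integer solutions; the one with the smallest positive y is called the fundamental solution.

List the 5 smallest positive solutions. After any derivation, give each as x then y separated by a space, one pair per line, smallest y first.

√372 → a₀=19, period (3,2,12,2,3,38); ℓ=6 even so k=5
k=0  a_k=19  p_k/q_k = 19/1
k=1  a_k=3  p_k/q_k = 58/3
…
k=3  a_k=12  p_k/q_k = 1678/87
k=4  a_k=2  p_k/q_k = 3491/181
k=5  a_k=3  p_k/q_k = 12151/630
→ (12151, 630).  Check: 12151²=147646801, 372·630²=147646800, difference 1.
n=2: (12151,630)∘(12151,630) = (12151·12151+372·630·630, 12151·630+630·12151) = (295293601,15310260)
n=3: (295293601,15310260)∘(12151,630) = (12151·295293601+372·630·15310260, 12151·15310260+630·295293601) = (7176225079351,372069937890)
n=4: (7176225079351,372069937890)∘(12151,630) = (12151·7176225079351+372·630·372069937890, 12151·372069937890+630·7176225079351) = (174396621583094401,9042043615292520)
n=5: (174396621583094401,9042043615292520)∘(12151,630) = (12151·174396621583094401+372·630·9042043615292520, 12151·9042043615292520+630·174396621583094401) = (4238186690536135053751,219739743566768883150)

12151 630
295293601 15310260
7176225079351 372069937890
174396621583094401 9042043615292520
4238186690536135053751 219739743566768883150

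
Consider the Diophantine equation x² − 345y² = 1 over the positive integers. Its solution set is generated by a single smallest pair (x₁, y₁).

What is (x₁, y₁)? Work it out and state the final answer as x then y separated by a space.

6761 364

d=345: √d = [18; 1,1,2,1,6,1,2,1,1,36] (ℓ=10, even), read p_9/q_9
k=0  a_k=18  p_k/q_k = 18/1
k=1  a_k=1  p_k/q_k = 19/1
k=2  a_k=1  p_k/q_k = 37/2
k=3  a_k=2  p_k/q_k = 93/5
k=4  a_k=1  p_k/q_k = 130/7
k=5  a_k=6  p_k/q_k = 873/47
k=6  a_k=1  p_k/q_k = 1003/54
k=7  a_k=2  p_k/q_k = 2879/155
k=8  a_k=1  p_k/q_k = 3882/209
k=9  a_k=1  p_k/q_k = 6761/364
→ (6761, 364).  Check: 6761²=45711121, 345·364²=45711120, difference 1.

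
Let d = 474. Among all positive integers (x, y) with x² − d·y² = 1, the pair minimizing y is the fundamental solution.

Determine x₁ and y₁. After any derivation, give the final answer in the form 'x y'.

d=474: √d = [21; 1,3,2,1,1,…,3,1,42] (ℓ=14, even), read p_13/q_13
a_0=21:  p_0=21·1+0=21,  q_0=21·0+1=1
…
a_4=1:  p_4=1·196+87=283,  q_4=1·9+4=13
a_5=1:  p_5=1·283+196=479,  q_5=1·13+9=22
a_6=1:  p_6=1·479+283=762,  q_6=1·22+13=35
…
a_12=3:  p_12=3·44218+16677=149331,  q_12=3·2031+766=6859
a_13=1:  p_13=1·149331+44218=193549,  q_13=1·6859+2031=8890
fundamental: x₁=193549, y₁=8890  (since 37461215401 − 474·79032100 = 1)

193549 8890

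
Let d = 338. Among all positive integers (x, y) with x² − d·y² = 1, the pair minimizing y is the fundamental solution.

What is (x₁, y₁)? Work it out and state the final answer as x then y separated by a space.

√338 = [18; 2,1,1,2,36, …], period ℓ=5 (odd) → k=9
k=0  a_k=18  p_k/q_k = 18/1
k=1  a_k=2  p_k/q_k = 37/2
k=2  a_k=1  p_k/q_k = 55/3
k=3  a_k=1  p_k/q_k = 92/5
k=4  a_k=2  p_k/q_k = 239/13
k=5  a_k=36  p_k/q_k = 8696/473
…
k=7  a_k=1  p_k/q_k = 26327/1432
k=8  a_k=1  p_k/q_k = 43958/2391
k=9  a_k=2  p_k/q_k = 114243/6214
fundamental: x₁=114243, y₁=6214  (since 13051463049 − 338·38613796 = 1)

114243 6214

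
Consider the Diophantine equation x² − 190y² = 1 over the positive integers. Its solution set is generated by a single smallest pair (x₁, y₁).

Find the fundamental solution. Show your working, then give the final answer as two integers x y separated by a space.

52021 3774

√190 → a₀=13, period (1,3,1,1,1,…,3,1,26); ℓ=14 even so k=13
i=0: a=13 ⇒ p=13, q=1
i=1: a=1 ⇒ p=14, q=1
…
i=4: a=1 ⇒ p=124, q=9
i=5: a=1 ⇒ p=193, q=14
i=6: a=2 ⇒ p=510, q=37
i=7: a=2 ⇒ p=1213, q=88
i=8: a=2 ⇒ p=2936, q=213
…
i=10: a=1 ⇒ p=7085, q=514
i=11: a=1 ⇒ p=11234, q=815
i=12: a=3 ⇒ p=40787, q=2959
i=13: a=1 ⇒ p=52021, q=3774
(x₁, y₁) = (52021, 3774);  52021² − 190·3774² = 1 ✓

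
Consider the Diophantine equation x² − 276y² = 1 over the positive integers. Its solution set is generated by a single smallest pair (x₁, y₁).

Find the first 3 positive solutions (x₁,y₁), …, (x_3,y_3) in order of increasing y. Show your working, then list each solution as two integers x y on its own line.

[16; 1,1,1,1,2,2,2,1,1,1,1,32] for √276; ℓ=12 ⇒ convergent index 11
k=0  a_k=16  p_k/q_k = 16/1
…
k=6  a_k=2  p_k/q_k = 515/31
…
k=10  a_k=1  p_k/q_k = 4768/287
k=11  a_k=1  p_k/q_k = 7775/468
fundamental: x₁=7775, y₁=468  (since 60450625 − 276·219024 = 1)
(7775+468√276)^2 = 120901249 + 7277400√276
(7775+468√276)^3 = 1880014414175 + 113163569532√276

7775 468
120901249 7277400
1880014414175 113163569532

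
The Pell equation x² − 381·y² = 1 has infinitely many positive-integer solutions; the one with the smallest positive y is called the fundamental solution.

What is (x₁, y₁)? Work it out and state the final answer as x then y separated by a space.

1015 52

√381 = [19; 1,1,12,1,1,38, …], period ℓ=6 (even) → k=5
i=0: a=19 ⇒ p=19, q=1
…
i=2: a=1 ⇒ p=39, q=2
i=3: a=12 ⇒ p=488, q=25
i=4: a=1 ⇒ p=527, q=27
i=5: a=1 ⇒ p=1015, q=52
(x₁, y₁) = (1015, 52);  1015² − 381·52² = 1 ✓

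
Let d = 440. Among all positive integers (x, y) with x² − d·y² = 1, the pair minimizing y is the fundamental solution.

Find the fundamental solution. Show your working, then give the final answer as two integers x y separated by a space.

21 1

√440 = [20; 1,40, …], period ℓ=2 (even) → k=1
step 0: (20, 1)  from 20·(1,0) + (0,1)
step 1: (21, 1)  from 1·(20,1) + (1,0)
→ (21, 1).  Check: 21²=441, 440·1²=440, difference 1.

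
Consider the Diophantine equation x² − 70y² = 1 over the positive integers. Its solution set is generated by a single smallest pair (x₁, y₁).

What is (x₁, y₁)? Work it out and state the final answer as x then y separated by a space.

251 30

d=70: √d = [8; 2,1,2,1,2,16] (ℓ=6, even), read p_5/q_5
step 0: (8, 1)  from 8·(1,0) + (0,1)
step 1: (17, 2)  from 2·(8,1) + (1,0)
step 2: (25, 3)  from 1·(17,2) + (8,1)
step 3: (67, 8)  from 2·(25,3) + (17,2)
step 4: (92, 11)  from 1·(67,8) + (25,3)
step 5: (251, 30)  from 2·(92,11) + (67,8)
fundamental: x₁=251, y₁=30  (since 63001 − 70·900 = 1)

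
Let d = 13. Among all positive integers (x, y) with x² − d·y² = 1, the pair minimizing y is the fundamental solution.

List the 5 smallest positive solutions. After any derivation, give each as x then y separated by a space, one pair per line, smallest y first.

649 180
842401 233640
1093435849 303264540
1419278889601 393637139280
1842222905266249 510940703520900

√13 → a₀=3, period (1,1,1,1,6); ℓ=5 odd so k=9
a_0=3:  p_0=3·1+0=3,  q_0=3·0+1=1
a_1=1:  p_1=1·3+1=4,  q_1=1·1+0=1
a_2=1:  p_2=1·4+3=7,  q_2=1·1+1=2
…
a_5=6:  p_5=6·18+11=119,  q_5=6·5+3=33
a_6=1:  p_6=1·119+18=137,  q_6=1·33+5=38
a_7=1:  p_7=1·137+119=256,  q_7=1·38+33=71
a_8=1:  p_8=1·256+137=393,  q_8=1·71+38=109
a_9=1:  p_9=1·393+256=649,  q_9=1·109+71=180
(x₁, y₁) = (649, 180);  649² − 13·180² = 1 ✓
(x_2, y_2) = (649·649 + 13·180·180, 649·180 + 180·649) = (842401, 233640)
(x_3, y_3) = (649·842401 + 13·180·233640, 649·233640 + 180·842401) = (1093435849, 303264540)
(x_4, y_4) = (649·1093435849 + 13·180·303264540, 649·303264540 + 180·1093435849) = (1419278889601, 393637139280)
(x_5, y_5) = (649·1419278889601 + 13·180·393637139280, 649·393637139280 + 180·1419278889601) = (1842222905266249, 510940703520900)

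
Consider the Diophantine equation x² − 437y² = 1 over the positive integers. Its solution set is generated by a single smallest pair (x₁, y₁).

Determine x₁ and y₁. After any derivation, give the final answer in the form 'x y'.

√437 = [20; 1,9,2,9,1,40, …], period ℓ=6 (even) → k=5
a_0=20:  p_0=20·1+0=20,  q_0=20·0+1=1
…
a_2=9:  p_2=9·21+20=209,  q_2=9·1+1=10
a_3=2:  p_3=2·209+21=439,  q_3=2·10+1=21
a_4=9:  p_4=9·439+209=4160,  q_4=9·21+10=199
a_5=1:  p_5=1·4160+439=4599,  q_5=1·199+21=220
→ (4599, 220).  Check: 4599²=21150801, 437·220²=21150800, difference 1.

4599 220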